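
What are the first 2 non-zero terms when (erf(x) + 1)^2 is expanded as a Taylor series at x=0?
4·x/√(π) + 1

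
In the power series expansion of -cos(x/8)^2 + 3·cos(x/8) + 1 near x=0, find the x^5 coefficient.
Expand to order 5: -cos(x/8)^2 + 3·cos(x/8) + 1 = -5·x^4/98304 - x^2/128 + 3 + O(x^6).
The coefficient of x^5 is 0.

Final answer: 0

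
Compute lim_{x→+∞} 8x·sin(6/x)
As x → +∞: let u = 6/x → 0⁺; then 8·x·sin(6/x) = 8·6·sin(u)/u → 8·6·1 = 48.
Limit = 48.

Final answer: 48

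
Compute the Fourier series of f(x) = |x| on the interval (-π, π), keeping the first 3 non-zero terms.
-4·cos(x)/π - 4·cos(3·x)/(9·π) + π/2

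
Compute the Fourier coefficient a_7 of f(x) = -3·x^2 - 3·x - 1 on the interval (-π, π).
a_7 = (1/π) ∫_{-π}^{π} f(x)·cos(7x) dx.
Evaluate the integral (use parity and integration by parts as needed): a_7 = 12/49.

Final answer: 12/49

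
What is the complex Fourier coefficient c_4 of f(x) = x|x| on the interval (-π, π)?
Compute the real Fourier coefficients first: a_4 = 0, b_4 = -π/2.
Then c_4 = (a_4 − i·b_4)/2 = i·π/4.

Final answer: i·π/4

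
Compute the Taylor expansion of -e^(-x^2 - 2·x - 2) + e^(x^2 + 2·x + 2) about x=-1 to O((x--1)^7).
(-1 + e^(2))·e^(-1) + (1 + e^(2))·e^(-1)·(x + 1)^2 + (-1 + e^(2))·e^(-1)·(x + 1)^4/2 + (1 + e^(2))·e^(-1)·(x + 1)^6/6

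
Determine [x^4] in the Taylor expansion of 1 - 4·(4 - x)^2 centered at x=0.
Expand to order 4: 1 - 4·(4 - x)^2 = -4·x^2 + 32·x - 63 + O(x^5).
The coefficient of x^4 is 0.

Final answer: 0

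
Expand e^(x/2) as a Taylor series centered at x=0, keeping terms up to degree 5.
x^5/3840 + x^4/384 + x^3/48 + x^2/8 + x/2 + 1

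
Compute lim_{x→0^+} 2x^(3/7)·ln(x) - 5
The product is a 0·∞ indeterminate form at x → 0⁺.
Rewrite the product as 2·ln(x) / x^(-3/7) and apply L'Hôpital, or use the standard hierarchy x^(-3/7) ≫ |ln x| as x → 0⁺.
The indeterminate product → 0, so the limit = -5.

Final answer: -5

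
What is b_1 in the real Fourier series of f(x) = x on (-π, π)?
b_1 = (1/π) ∫_{-π}^{π} f(x)·sin(1x) dx.
Evaluate the integral (use parity and integration by parts as needed): b_1 = 2.

Final answer: 2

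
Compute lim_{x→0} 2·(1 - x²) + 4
Direct substitution at x = 0 gives 6.

Final answer: 6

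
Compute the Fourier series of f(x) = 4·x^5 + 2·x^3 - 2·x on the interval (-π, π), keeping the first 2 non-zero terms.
(-156·π^2 + 8·π^4 + 932)·sin(x) + (-4·π^4 - 25 + 18·π^2)·sin(2·x)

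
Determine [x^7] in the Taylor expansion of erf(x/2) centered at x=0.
Expand to order 7: erf(x/2) = -x^7/(2688·√(π)) + x^5/(160·√(π)) - x^3/(12·√(π)) + x/√(π) + O(x^8).
The coefficient of x^7 is -1/(2688·√(π)).

Final answer: -1/(2688·√(π))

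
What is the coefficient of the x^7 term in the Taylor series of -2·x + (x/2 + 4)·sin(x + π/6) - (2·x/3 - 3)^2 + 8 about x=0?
Expand to order 7: -2·x + (x/2 + 4)·sin(x + π/6) - (2·x/3 - 3)^2 + 8 = x^7·(-√(3)/2520 - 1/2880) + x^6·(-1/360 + √(3)/480) + x^5·(1/96 + √(3)/60) + x^4·(1/12 - √(3)/24) + x^3·(-√(3)/3 - 1/8) + x^2·(-13/9 + √(3)/4) + x·(9/4 + 2·√(3)) + 1 + O(x^8).
The coefficient of x^7 is -√(3)/2520 - 1/2880.

Final answer: -√(3)/2520 - 1/2880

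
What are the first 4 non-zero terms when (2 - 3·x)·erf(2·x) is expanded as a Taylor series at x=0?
16·x^4/√(π) - 32·x^3/(3·√(π)) - 12·x^2/√(π) + 8·x/√(π)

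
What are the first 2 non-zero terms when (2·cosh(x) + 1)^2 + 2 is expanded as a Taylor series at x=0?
6·x^2 + 11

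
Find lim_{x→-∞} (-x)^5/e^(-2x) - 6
The quotient is an ∞/∞ indeterminate form as x → -∞.
Compare growth rates of the dominant terms (exponentials ≫ polynomials ≫ logarithms), or apply L'Hôpital's rule; the quotient → 0.
Adding the constant: 0 - 6 = -6. Limit = -6.

Final answer: -6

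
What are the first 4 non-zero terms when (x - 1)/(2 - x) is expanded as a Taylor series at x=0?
x^3/16 + x^2/8 + x/4 - 1/2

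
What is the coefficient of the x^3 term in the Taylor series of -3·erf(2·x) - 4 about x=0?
Expand to order 3: -3·erf(2·x) - 4 = 16·x^3/√(π) - 12·x/√(π) - 4 + O(x^4).
The coefficient of x^3 is 16/√(π).

Final answer: 16/√(π)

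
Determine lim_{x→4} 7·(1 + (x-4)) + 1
Direct substitution at x = 4 gives 8.

Final answer: 8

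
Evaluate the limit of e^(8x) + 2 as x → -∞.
Evaluate the dominant behaviour as x → -∞; each term tends to a finite value or vanishes.
Limit = 2.

Final answer: 2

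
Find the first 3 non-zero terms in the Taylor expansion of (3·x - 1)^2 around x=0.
9·x^2 - 6·x + 1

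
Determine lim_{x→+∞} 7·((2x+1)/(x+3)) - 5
Evaluate the dominant behaviour as x → +∞; each term tends to a finite value or vanishes.
Limit = 9.

Final answer: 9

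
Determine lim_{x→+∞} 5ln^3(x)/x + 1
The quotient is an ∞/∞ indeterminate form as x → +∞.
The polynomial denominator x dominates the logarithmic numerator (any positive power of x ≫ ln^3(x) as x → ∞), so the quotient → 0.
Adding the constant: 0 + 1 = 1. Limit = 1.

Final answer: 1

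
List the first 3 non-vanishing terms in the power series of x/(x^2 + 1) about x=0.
x^5 - x^3 + x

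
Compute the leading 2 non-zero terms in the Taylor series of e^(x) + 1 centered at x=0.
x + 2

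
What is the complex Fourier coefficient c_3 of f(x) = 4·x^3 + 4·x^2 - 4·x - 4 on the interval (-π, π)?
Compute the real Fourier coefficients first: a_3 = -16/9, b_3 = -40/9 + 8·π^2/3.
Then c_3 = (a_3 − i·b_3)/2 = -8/9 - 4·i·π^2/3 + 20·i/9.

Final answer: -8/9 - 4·i·π^2/3 + 20·i/9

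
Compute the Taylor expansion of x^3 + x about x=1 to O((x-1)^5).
2 + 4·(x - 1) + 3·(x - 1)^2 + (x - 1)^3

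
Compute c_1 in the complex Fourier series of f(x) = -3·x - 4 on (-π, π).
Compute the real Fourier coefficients first: a_1 = 0, b_1 = -6.
Then c_1 = (a_1 − i·b_1)/2 = 3·i.

Final answer: 3·i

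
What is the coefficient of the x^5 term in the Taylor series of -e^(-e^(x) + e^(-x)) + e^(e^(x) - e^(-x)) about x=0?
19/10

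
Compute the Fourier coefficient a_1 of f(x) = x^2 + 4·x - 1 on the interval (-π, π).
a_1 = (1/π) ∫_{-π}^{π} f(x)·cos(1x) dx.
Evaluate the integral (use parity and integration by parts as needed): a_1 = -4.

Final answer: -4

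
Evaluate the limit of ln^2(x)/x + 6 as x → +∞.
The quotient is an ∞/∞ indeterminate form as x → +∞.
The polynomial denominator x dominates the logarithmic numerator (any positive power of x ≫ ln^2(x) as x → ∞), so the quotient → 0.
Adding the constant: 0 + 6 = 6. Limit = 6.

Final answer: 6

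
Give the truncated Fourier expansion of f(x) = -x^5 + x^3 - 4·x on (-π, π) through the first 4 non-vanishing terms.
(-260 - 2·π^4 + 42·π^2)·sin(x) + (-6·π^2 + 13 + π^4)·sin(2·x) + (-2·π^4/3 - 332/81 + 58·π^2/27)·sin(3·x) + (-9·π^2/8 + 155/64 + π^4/2)·sin(4·x)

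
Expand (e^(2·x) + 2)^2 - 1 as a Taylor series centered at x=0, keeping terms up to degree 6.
272·x^6/45 + 48·x^5/5 + 40·x^4/3 + 16·x^3 + 16·x^2 + 12·x + 8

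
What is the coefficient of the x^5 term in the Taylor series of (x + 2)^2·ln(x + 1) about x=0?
Expand to order 5: (x + 2)^2·ln(x + 1) = 2·x^5/15 - x^4/6 + x^3/3 + 2·x^2 + 4·x + O(x^6).
The coefficient of x^5 is 2/15.

Final answer: 2/15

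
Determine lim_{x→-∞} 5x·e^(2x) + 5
The product is a 0·∞ indeterminate form at x → -∞.
Rewrite the product as 5x / e^(-2x) (an ∞/∞ form) and apply L'Hôpital, or use the standard hierarchy e^(2|x|) ≫ |x| as x → -∞.
The indeterminate product → 0, so the limit = 5.

Final answer: 5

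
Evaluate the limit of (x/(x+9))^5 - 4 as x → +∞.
As x → +∞: x/(x+9) = 1/(1 + 9/x) → 1, and the 5th power of a limit-1 base also → 1; with the additive constant, 1 - 4 = -3.
Limit = -3.

Final answer: -3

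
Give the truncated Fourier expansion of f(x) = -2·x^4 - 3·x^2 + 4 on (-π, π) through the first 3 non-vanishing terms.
(-84 + 16·π^2)·cos(x) + (3 - 4·π^2)·cos(2·x) - 2·π^4/5 - π^2 + 4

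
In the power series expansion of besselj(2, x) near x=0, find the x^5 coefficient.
Expand to order 5: besselj(2, x) = -x^4/96 + x^2/8 + O(x^6).
The coefficient of x^5 is 0.

Final answer: 0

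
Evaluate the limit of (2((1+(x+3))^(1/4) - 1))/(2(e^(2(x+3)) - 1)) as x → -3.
Both numerator and denominator → 0 as x → -3; this is a 0/0 indeterminate form.
Expand each to leading order near x = -3: numerator ~ (x + 3)/2, denominator ~ 4·(x + 3).
The limit of the ratio is 1/8.

Final answer: 1/8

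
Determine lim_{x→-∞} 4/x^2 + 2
Evaluate the dominant behaviour as x → -∞; each term tends to a finite value or vanishes.
Limit = 2.

Final answer: 2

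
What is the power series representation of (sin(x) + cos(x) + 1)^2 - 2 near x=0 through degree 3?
-5·x^3/3 - x^2 + 4·x + 2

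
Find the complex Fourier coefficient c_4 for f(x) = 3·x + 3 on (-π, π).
Compute the real Fourier coefficients first: a_4 = 0, b_4 = -3/2.
Then c_4 = (a_4 − i·b_4)/2 = 3·i/4.

Final answer: 3·i/4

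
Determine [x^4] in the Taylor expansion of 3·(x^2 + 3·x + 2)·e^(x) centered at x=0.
Expand to order 4: 3·(x^2 + 3·x + 2)·e^(x) = 13·x^4/4 + 17·x^3/2 + 15·x^2 + 15·x + 6 + O(x^5).
The coefficient of x^4 is 13/4.

Final answer: 13/4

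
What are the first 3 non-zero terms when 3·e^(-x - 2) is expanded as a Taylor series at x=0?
3·x^2·e^(-2)/2 - 3·x·e^(-2) + 3·e^(-2)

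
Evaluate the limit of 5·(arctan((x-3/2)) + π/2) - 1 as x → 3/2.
Direct substitution at x = 3/2 gives -1 + 5·π/2.

Final answer: -1 + 5·π/2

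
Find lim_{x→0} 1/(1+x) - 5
Direct substitution at x = 0 gives -4.

Final answer: -4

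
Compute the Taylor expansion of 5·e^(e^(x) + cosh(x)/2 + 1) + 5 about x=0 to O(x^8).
13477·x^7·e^(5/2)/8064 + 2873·x^6·e^(5/2)/1152 + 111·x^5·e^(5/2)/32 + 445·x^4·e^(5/2)/96 + 65·x^3·e^(5/2)/12 + 25·x^2·e^(5/2)/4 + 5·x·e^(5/2) + 5 + 5·e^(5/2)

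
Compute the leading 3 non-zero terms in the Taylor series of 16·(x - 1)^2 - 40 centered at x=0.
16·x^2 - 32·x - 24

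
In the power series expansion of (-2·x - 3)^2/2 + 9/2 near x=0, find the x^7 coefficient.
Expand to order 7: (-2·x - 3)^2/2 + 9/2 = 2·x^2 + 6·x + 9 + O(x^8).
The coefficient of x^7 is 0.

Final answer: 0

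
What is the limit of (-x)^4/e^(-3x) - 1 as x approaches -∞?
The quotient is an ∞/∞ indeterminate form as x → -∞.
Compare growth rates of the dominant terms (exponentials ≫ polynomials ≫ logarithms), or apply L'Hôpital's rule; the quotient → 0.
Adding the constant: 0 - 1 = -1. Limit = -1.

Final answer: -1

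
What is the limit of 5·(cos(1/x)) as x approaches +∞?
Evaluate the dominant behaviour as x → +∞; each term tends to a finite value or vanishes.
Limit = 5.

Final answer: 5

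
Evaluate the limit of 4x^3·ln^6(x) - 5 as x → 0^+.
The product is a 0·∞ indeterminate form at x → 0⁺.
Rewrite the product as 4·ln^6(x) / x^(-3) and apply L'Hôpital, or use the standard hierarchy x^(-3) ≫ |ln x|^6 as x → 0⁺.
The indeterminate product → 0, so the limit = -5.

Final answer: -5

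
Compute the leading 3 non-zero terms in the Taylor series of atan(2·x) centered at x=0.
32·x^5/5 - 8·x^3/3 + 2·x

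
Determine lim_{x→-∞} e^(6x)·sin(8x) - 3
Evaluate the dominant behaviour as x → -∞; each term tends to a finite value or vanishes.
Limit = -3.

Final answer: -3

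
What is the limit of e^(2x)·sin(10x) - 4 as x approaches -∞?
Evaluate the dominant behaviour as x → -∞; each term tends to a finite value or vanishes.
Limit = -4.

Final answer: -4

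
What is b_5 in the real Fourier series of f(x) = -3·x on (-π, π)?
b_5 = (1/π) ∫_{-π}^{π} f(x)·sin(5x) dx.
Evaluate the integral (use parity and integration by parts as needed): b_5 = -6/5.

Final answer: -6/5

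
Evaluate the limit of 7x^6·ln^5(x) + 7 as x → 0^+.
The product is a 0·∞ indeterminate form at x → 0⁺.
Rewrite the product as 7·ln^5(x) / x^(-6) and apply L'Hôpital, or use the standard hierarchy x^(-6) ≫ |ln x|^5 as x → 0⁺.
The indeterminate product → 0, so the limit = 7.

Final answer: 7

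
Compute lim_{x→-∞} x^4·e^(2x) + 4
The product is a 0·∞ indeterminate form at x → -∞.
Rewrite the product as x^4 / e^(-2x) (an ∞/∞ form) and apply L'Hôpital, or use the standard hierarchy e^(2|x|) ≫ |x^4| as x → -∞.
The indeterminate product → 0, so the limit = 4.

Final answer: 4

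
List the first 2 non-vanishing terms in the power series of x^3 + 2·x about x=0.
x^3 + 2·x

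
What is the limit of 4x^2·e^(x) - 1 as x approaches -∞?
The product is a 0·∞ indeterminate form at x → -∞.
Rewrite the product as 4x^2 / e^(-x) (an ∞/∞ form) and apply L'Hôpital, or use the standard hierarchy e^(|x|) ≫ |x^2| as x → -∞.
The indeterminate product → 0, so the limit = -1.

Final answer: -1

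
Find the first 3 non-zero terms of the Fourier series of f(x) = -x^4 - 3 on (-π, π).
(-48 + 8·π^2)·cos(x) + (3 - 2·π^2)·cos(2·x) - π^4/5 - 3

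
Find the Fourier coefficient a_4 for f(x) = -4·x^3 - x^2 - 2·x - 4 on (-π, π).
a_4 = (1/π) ∫_{-π}^{π} f(x)·cos(4x) dx.
Evaluate the integral (use parity and integration by parts as needed): a_4 = -1/4.

Final answer: -1/4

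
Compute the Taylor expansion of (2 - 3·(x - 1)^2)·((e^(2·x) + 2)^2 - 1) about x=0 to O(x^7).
104·x^6/9 + 112·x^5/5 + 104·x^4/3 + 44·x^3 + 32·x^2 + 36·x - 8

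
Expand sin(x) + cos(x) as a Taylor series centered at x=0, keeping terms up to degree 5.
x^5/120 + x^4/24 - x^3/6 - x^2/2 + x + 1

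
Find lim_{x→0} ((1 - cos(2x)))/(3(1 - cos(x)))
Both numerator and denominator → 0 as x → 0; this is a 0/0 indeterminate form.
Expand each to leading order near x = 0: numerator ~ 2·x^2, denominator ~ 3·x^2/2.
The limit of the ratio is 4/3.

Final answer: 4/3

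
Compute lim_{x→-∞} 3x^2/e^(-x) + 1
The quotient is an ∞/∞ indeterminate form as x → -∞.
Compare growth rates of the dominant terms (exponentials ≫ polynomials ≫ logarithms), or apply L'Hôpital's rule; the quotient → 0.
Adding the constant: 0 + 1 = 1. Limit = 1.

Final answer: 1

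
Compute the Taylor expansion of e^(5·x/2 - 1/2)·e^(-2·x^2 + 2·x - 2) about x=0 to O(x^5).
-149·x^4·e^(-5/2)/128 + 99·x^3·e^(-5/2)/16 + 65·x^2·e^(-5/2)/8 + 9·x·e^(-5/2)/2 + e^(-5/2)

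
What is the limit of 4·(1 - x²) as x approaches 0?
Direct substitution at x = 0 gives 4.

Final answer: 4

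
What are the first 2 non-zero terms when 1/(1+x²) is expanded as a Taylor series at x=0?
1 - x^2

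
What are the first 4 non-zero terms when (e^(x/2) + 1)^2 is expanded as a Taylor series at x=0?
5·x^3/24 + 3·x^2/4 + 2·x + 4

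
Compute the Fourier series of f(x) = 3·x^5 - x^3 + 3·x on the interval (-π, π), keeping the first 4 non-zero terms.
(-122·π^2 + 6·π^4 + 738)·sin(x) + (-3·π^4 - 27 + 16·π^2)·sin(2·x) + (-46·π^2/9 + 146/27 + 2·π^4)·sin(3·x) + (-3·π^4/2 - 153/64 + 19·π^2/8)·sin(4·x)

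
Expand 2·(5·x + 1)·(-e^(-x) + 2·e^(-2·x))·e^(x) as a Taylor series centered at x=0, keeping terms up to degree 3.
28·x^3/3 - 18·x^2 + 6·x + 2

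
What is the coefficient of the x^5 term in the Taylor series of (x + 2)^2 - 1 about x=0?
Expand to order 5: (x + 2)^2 - 1 = x^2 + 4·x + 3 + O(x^6).
The coefficient of x^5 is 0.

Final answer: 0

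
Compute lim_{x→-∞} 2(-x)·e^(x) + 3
The product is a 0·∞ indeterminate form at x → -∞.
Rewrite the product as 2(-x) / e^(-x) (an ∞/∞ form) and apply L'Hôpital, or use the standard hierarchy e^(|x|) ≫ |(-x)| as x → -∞.
The indeterminate product → 0, so the limit = 3.

Final answer: 3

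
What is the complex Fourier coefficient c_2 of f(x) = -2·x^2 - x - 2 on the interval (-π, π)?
Compute the real Fourier coefficients first: a_2 = -2, b_2 = 1.
Then c_2 = (a_2 − i·b_2)/2 = -1 - i/2.

Final answer: -1 - i/2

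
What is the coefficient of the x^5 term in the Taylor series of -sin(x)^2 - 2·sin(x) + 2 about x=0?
Expand to order 5: -sin(x)^2 - 2·sin(x) + 2 = -x^5/60 + x^4/3 + x^3/3 - x^2 - 2·x + 2 + O(x^6).
The coefficient of x^5 is -1/60.

Final answer: -1/60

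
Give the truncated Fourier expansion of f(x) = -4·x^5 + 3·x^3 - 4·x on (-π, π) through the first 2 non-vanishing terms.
(-1004 - 8·π^4 + 166·π^2)·sin(x) + (-23·π^2 + 77/2 + 4·π^4)·sin(2·x)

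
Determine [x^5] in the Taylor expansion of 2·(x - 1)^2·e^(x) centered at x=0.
Expand to order 5: 2·(x - 1)^2·e^(x) = 11·x^5/60 + 5·x^4/12 + x^3/3 - x^2 - 2·x + 2 + O(x^6).
The coefficient of x^5 is 11/60.

Final answer: 11/60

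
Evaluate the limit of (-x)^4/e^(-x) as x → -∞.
This is an ∞/∞ indeterminate form as x → -∞.
Compare growth rates of the dominant terms (exponentials ≫ polynomials ≫ logarithms), or apply L'Hôpital's rule; the quotient → 0.
Limit = 0.

Final answer: 0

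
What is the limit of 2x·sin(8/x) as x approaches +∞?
As x → +∞: let u = 8/x → 0⁺; then 2·x·sin(8/x) = 2·8·sin(u)/u → 2·8·1 = 16.
Limit = 16.

Final answer: 16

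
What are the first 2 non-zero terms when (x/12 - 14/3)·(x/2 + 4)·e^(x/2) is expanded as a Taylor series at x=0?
-34·x/3 - 56/3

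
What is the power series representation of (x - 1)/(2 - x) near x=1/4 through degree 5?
-3/7 + 16·(x - 1/4)/49 + 64·(x - 1/4)^2/343 + 256·(x - 1/4)^3/2401 + 1024·(x - 1/4)^4/16807 + 4096·(x - 1/4)^5/117649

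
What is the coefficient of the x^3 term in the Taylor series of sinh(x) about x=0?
Expand to order 3: sinh(x) = x^3/6 + x + O(x^4).
The coefficient of x^3 is 1/6.

Final answer: 1/6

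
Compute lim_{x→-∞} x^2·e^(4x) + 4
The product is a 0·∞ indeterminate form at x → -∞.
Rewrite the product as x^2 / e^(-4x) (an ∞/∞ form) and apply L'Hôpital, or use the standard hierarchy e^(4|x|) ≫ |x^2| as x → -∞.
The indeterminate product → 0, so the limit = 4.

Final answer: 4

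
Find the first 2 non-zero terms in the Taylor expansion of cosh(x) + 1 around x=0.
x^2/2 + 2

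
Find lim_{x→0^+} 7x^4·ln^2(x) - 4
The product is a 0·∞ indeterminate form at x → 0⁺.
Rewrite the product as 7·ln^2(x) / x^(-4) and apply L'Hôpital, or use the standard hierarchy x^(-4) ≫ |ln x|^2 as x → 0⁺.
The indeterminate product → 0, so the limit = -4.

Final answer: -4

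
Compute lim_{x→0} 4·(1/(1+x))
Direct substitution at x = 0 gives 4.

Final answer: 4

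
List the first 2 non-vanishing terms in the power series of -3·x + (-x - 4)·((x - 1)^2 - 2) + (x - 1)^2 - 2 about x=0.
4·x + 3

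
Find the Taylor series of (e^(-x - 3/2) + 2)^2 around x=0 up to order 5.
x^5·(-e^(-3)/(4·(e^(-3/2) + 2)^2) - e^(-3/2)/(60·(e^(-3/2) + 2)))·(e^(-3/2) + 2)^2 + x^4·(7·e^(-3)/(12·(e^(-3/2) + 2)^2) + e^(-3/2)/(12·(e^(-3/2) + 2)))·(e^(-3/2) + 2)^2 + x^3·(-e^(-3/2)/(3·(e^(-3/2) + 2)) - e^(-3)/(e^(-3/2) + 2)^2)·(e^(-3/2) + 2)^2 + x^2·(e^(-3)/(e^(-3/2) + 2)^2 + e^(-3/2)/(e^(-3/2) + 2))·(e^(-3/2) + 2)^2 - 2·x·(e^(-3/2) + 2)·e^(-3/2) + (e^(-3/2) + 2)^2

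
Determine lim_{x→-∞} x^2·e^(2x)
This is a 0·∞ indeterminate form at x → -∞.
Rewrite the product as x^2 / e^(-2x) (an ∞/∞ form) and apply L'Hôpital, or use the standard hierarchy e^(2|x|) ≫ |x^2| as x → -∞.
The indeterminate product → 0, so the limit = 0.

Final answer: 0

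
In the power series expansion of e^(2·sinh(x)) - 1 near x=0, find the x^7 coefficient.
Expand to order 7: e^(2·sinh(x)) - 1 = 989·x^7/2520 + 28·x^6/45 + 19·x^5/20 + 4·x^4/3 + 5·x^3/3 + 2·x^2 + 2·x + O(x^8).
The coefficient of x^7 is 989/2520.

Final answer: 989/2520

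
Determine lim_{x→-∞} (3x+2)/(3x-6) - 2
Evaluate the dominant behaviour as x → -∞; each term tends to a finite value or vanishes.
Limit = -1.

Final answer: -1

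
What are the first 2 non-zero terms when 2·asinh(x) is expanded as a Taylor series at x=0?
-x^3/3 + 2·x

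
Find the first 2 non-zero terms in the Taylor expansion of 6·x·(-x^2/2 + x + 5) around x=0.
6·x^2 + 30·x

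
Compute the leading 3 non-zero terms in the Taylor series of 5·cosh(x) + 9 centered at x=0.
5·x^4/24 + 5·x^2/2 + 14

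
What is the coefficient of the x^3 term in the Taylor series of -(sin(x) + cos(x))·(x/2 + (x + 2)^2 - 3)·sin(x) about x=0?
Expand to order 3: -(sin(x) + cos(x))·(x/2 + (x + 2)^2 - 3)·sin(x) = -29·x^3/6 - 11·x^2/2 - x + O(x^4).
The coefficient of x^3 is -29/6.

Final answer: -29/6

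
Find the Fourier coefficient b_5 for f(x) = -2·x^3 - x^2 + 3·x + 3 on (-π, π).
b_5 = (1/π) ∫_{-π}^{π} f(x)·sin(5x) dx.
Evaluate the integral (use parity and integration by parts as needed): b_5 = 174/125 - 4·π^2/5.

Final answer: 174/125 - 4·π^2/5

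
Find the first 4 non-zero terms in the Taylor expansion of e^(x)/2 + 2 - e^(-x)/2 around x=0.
x^5/120 + x^3/6 + x + 2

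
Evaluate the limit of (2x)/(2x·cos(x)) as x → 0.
Both numerator and denominator → 0 as x → 0; this is a 0/0 indeterminate form.
Expand each to leading order near x = 0: numerator ~ 2·x, denominator ~ 2·x.
The limit of the ratio is 1.

Final answer: 1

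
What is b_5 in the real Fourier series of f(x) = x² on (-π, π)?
b_5 = (1/π) ∫_{-π}^{π} f(x)·sin(5x) dx.
Evaluate the integral (use parity and integration by parts as needed): b_5 = 0.

Final answer: 0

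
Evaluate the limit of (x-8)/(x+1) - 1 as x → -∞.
Evaluate the dominant behaviour as x → -∞; each term tends to a finite value or vanishes.
Limit = 0.

Final answer: 0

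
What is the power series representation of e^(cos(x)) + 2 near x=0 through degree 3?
-e·x^2/2 + 2 + e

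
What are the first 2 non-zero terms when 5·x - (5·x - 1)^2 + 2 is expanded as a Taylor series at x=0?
15·x + 1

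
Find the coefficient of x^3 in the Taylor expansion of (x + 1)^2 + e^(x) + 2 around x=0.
Expand to order 3: (x + 1)^2 + e^(x) + 2 = x^3/6 + 3·x^2/2 + 3·x + 4 + O(x^4).
The coefficient of x^3 is 1/6.

Final answer: 1/6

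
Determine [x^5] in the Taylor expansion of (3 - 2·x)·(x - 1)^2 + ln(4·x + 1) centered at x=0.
Expand to order 5: (3 - 2·x)·(x - 1)^2 + ln(4·x + 1) = 1024·x^5/5 - 64·x^4 + 58·x^3/3 - x^2 - 4·x + 3 + O(x^6).
The coefficient of x^5 is 1024/5.

Final answer: 1024/5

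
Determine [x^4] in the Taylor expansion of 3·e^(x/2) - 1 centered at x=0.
Expand to order 4: 3·e^(x/2) - 1 = x^4/128 + x^3/16 + 3·x^2/8 + 3·x/2 + 2 + O(x^5).
The coefficient of x^4 is 1/128.

Final answer: 1/128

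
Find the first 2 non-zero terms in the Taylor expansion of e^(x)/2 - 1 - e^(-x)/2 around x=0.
x - 1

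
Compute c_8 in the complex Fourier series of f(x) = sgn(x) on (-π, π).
Compute the real Fourier coefficients first: a_8 = 0, b_8 = 0.
Then c_8 = (a_8 − i·b_8)/2 = 0.

Final answer: 0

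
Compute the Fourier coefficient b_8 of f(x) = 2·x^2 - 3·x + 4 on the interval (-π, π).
b_8 = (1/π) ∫_{-π}^{π} f(x)·sin(8x) dx.
Evaluate the integral (use parity and integration by parts as needed): b_8 = 3/4.

Final answer: 3/4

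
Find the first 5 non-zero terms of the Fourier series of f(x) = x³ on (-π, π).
(-12 + 2·π^2)·sin(x) + (3/2 - π^2)·sin(2·x) + (-4/9 + 2·π^2/3)·sin(3·x) + (3/16 - π^2/2)·sin(4·x) + (-12/125 + 2·π^2/5)·sin(5·x)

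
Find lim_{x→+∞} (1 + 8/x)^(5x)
As x → +∞: write (1 + 8/x)^(5x) = ((1 + 8/x)^x)^5 → (e^8)^5 = e^40.
Limit = e^(40).

Final answer: e^(40)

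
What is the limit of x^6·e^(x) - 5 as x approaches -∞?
The product is a 0·∞ indeterminate form at x → -∞.
Rewrite the product as x^6 / e^(-x) (an ∞/∞ form) and apply L'Hôpital, or use the standard hierarchy e^(|x|) ≫ |x^6| as x → -∞.
The indeterminate product → 0, so the limit = -5.

Final answer: -5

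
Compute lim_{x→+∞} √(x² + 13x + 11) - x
This is an ∞ − ∞ indeterminate form.
Multiply and divide by the conjugate √(x²+13x + 11) + x; the x² terms cancel, leaving (13x + 11)/(√(x²+13x + 11)+x) → 13/2.
Limit = 13/2.

Final answer: 13/2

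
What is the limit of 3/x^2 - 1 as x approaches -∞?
Evaluate the dominant behaviour as x → -∞; each term tends to a finite value or vanishes.
Limit = -1.

Final answer: -1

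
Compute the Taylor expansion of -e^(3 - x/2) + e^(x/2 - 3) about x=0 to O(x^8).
x^7·(e^(-3)/645120 + e^(3)/645120) + x^6·(-e^(3)/46080 + e^(-3)/46080) + x^5·(e^(-3)/3840 + e^(3)/3840) + x^4·(-e^(3)/384 + e^(-3)/384) + x^3·(e^(-3)/48 + e^(3)/48) + x^2·(-e^(3)/8 + e^(-3)/8) + x·(e^(-3)/2 + e^(3)/2) - e^(3) + e^(-3)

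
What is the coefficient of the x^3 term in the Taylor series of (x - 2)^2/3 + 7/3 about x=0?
Expand to order 3: (x - 2)^2/3 + 7/3 = x^2/3 - 4·x/3 + 11/3 + O(x^4).
The coefficient of x^3 is 0.

Final answer: 0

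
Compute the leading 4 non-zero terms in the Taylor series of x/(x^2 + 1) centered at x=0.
-x^7 + x^5 - x^3 + x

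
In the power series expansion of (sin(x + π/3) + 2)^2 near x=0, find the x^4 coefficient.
Expand to order 4: (sin(x + π/3) + 2)^2 = x^4·(√(3)/2 + 2)^2·(5/(48·(√(3)/2 + 2)^2) + √(3)/(24·(√(3)/2 + 2))) + x^3·(√(3)/2 + 2)^2·(-1/(6·(√(3)/2 + 2)) - √(3)/(4·(√(3)/2 + 2)^2)) + x^2·(√(3)/2 + 2)^2·(-√(3)/(2·(√(3)/2 + 2)) + 1/(4·(√(3)/2 + 2)^2)) + x·(√(3)/2 + 2) + (√(3)/2 + 2)^2 + O(x^5).
The coefficient of x^4 is (√(3)/2 + 2)^2·(5/(48·(√(3)/2 + 2)^2) + √(3)/(24·(√(3)/2 + 2))).

Final answer: (√(3)/2 + 2)^2·(5/(48·(√(3)/2 + 2)^2) + √(3)/(24·(√(3)/2 + 2)))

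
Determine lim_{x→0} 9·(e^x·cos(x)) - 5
Direct substitution at x = 0 gives 4.

Final answer: 4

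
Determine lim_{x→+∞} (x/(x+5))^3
As x → +∞: x/(x+5) = 1/(1 + 5/x) → 1, and the 3rd power of a limit-1 base also → 1.
Limit = 1.

Final answer: 1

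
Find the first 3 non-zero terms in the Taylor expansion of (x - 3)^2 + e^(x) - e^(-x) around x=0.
x^2 - 4·x + 9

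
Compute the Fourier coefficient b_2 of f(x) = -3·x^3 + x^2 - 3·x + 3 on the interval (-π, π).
b_2 = (1/π) ∫_{-π}^{π} f(x)·sin(2x) dx.
Evaluate the integral (use parity and integration by parts as needed): b_2 = -3/2 + 3·π^2.

Final answer: -3/2 + 3·π^2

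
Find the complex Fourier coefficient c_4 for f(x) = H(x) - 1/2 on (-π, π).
Compute the real Fourier coefficients first: a_4 = 0, b_4 = 0.
Then c_4 = (a_4 − i·b_4)/2 = 0.

Final answer: 0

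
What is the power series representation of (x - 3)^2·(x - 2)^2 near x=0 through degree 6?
x^4 - 10·x^3 + 37·x^2 - 60·x + 36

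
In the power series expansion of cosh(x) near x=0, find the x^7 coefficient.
Expand to order 7: cosh(x) = x^6/720 + x^4/24 + x^2/2 + 1 + O(x^8).
The coefficient of x^7 is 0.

Final answer: 0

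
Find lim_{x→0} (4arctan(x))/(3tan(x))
Both numerator and denominator → 0 as x → 0; this is a 0/0 indeterminate form.
Expand each to leading order near x = 0: numerator ~ 4·x, denominator ~ 3·x.
The limit of the ratio is 4/3.

Final answer: 4/3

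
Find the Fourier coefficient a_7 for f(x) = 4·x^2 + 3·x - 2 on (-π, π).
a_7 = (1/π) ∫_{-π}^{π} f(x)·cos(7x) dx.
Evaluate the integral (use parity and integration by parts as needed): a_7 = -16/49.

Final answer: -16/49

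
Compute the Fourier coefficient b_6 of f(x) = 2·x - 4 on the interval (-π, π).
b_6 = (1/π) ∫_{-π}^{π} f(x)·sin(6x) dx.
Evaluate the integral (use parity and integration by parts as needed): b_6 = -2/3.

Final answer: -2/3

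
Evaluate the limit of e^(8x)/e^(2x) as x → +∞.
This is an ∞/∞ indeterminate form as x → +∞.
Rewrite e^(8x)/e^(2x) = e^((8−2)x) = e^(6x); the exponent coefficient is 6 > 0 so e^(6x) → ∞.
Limit = ∞.

Final answer: ∞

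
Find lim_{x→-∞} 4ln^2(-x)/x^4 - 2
The quotient is an ∞/∞ indeterminate form as x → -∞.
Compare growth rates of the dominant terms (exponentials ≫ polynomials ≫ logarithms), or apply L'Hôpital's rule; the quotient → 0.
Adding the constant: 0 - 2 = -2. Limit = -2.

Final answer: -2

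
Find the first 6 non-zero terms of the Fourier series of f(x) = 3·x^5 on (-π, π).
(-120·π^2 + 6·π^4 + 720)·sin(x) + (-3·π^4 - 45/2 + 15·π^2)·sin(2·x) + (-40·π^2/9 + 80/27 + 2·π^4)·sin(3·x) + (-3·π^4/2 - 45/64 + 15·π^2/8)·sin(4·x) + (-24·π^2/25 + 144/625 + 6·π^4/5)·sin(5·x) + (-π^4 - 5/54 + 5·π^2/9)·sin(6·x)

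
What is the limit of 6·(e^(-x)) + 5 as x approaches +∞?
Evaluate the dominant behaviour as x → +∞; each term tends to a finite value or vanishes.
Limit = 5.

Final answer: 5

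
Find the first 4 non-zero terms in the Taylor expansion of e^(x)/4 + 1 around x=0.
x^3/24 + x^2/8 + x/4 + 5/4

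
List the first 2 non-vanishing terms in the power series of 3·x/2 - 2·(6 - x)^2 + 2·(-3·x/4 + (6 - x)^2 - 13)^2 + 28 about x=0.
1014 - 2295·x/2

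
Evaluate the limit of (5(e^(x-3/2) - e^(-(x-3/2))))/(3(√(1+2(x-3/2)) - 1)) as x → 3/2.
Both numerator and denominator → 0 as x → 3/2; this is a 0/0 indeterminate form.
Expand each to leading order near x = 3/2: numerator ~ 10·(x - 3/2), denominator ~ 3·(x - 3/2).
The limit of the ratio is 10/3.

Final answer: 10/3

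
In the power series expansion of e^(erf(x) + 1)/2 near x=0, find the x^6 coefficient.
Expand to order 6: e^(erf(x) + 1)/2 = x^6·(-4·e/(9·π^2) + 2·e/(45·π^3) + 14·e/(45·π)) + x^5·(-2·e/(3·π^(3/2)) + 2·e/(15·π^(5/2)) + e/(10·√(π))) + x^4·(-2·e/(3·π) + e/(3·π^2)) + x^3·(-e/(3·√(π)) + 2·e/(3·π^(3/2))) + e·x^2/π + e·x/√(π) + e/2 + O(x^7).
The coefficient of x^6 is -4·e/(9·π^2) + 2·e/(45·π^3) + 14·e/(45·π).

Final answer: -4·e/(9·π^2) + 2·e/(45·π^3) + 14·e/(45·π)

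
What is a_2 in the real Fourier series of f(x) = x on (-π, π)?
a_2 = (1/π) ∫_{-π}^{π} f(x)·cos(2x) dx.
Evaluate the integral (use parity and integration by parts as needed): a_2 = 0.

Final answer: 0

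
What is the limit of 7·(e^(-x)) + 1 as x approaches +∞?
Evaluate the dominant behaviour as x → +∞; each term tends to a finite value or vanishes.
Limit = 1.

Final answer: 1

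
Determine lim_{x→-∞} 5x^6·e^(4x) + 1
The product is a 0·∞ indeterminate form at x → -∞.
Rewrite the product as 5x^6 / e^(-4x) (an ∞/∞ form) and apply L'Hôpital, or use the standard hierarchy e^(4|x|) ≫ |x^6| as x → -∞.
The indeterminate product → 0, so the limit = 1.

Final answer: 1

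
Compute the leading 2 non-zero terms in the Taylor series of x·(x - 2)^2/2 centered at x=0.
-2·x^2 + 2·x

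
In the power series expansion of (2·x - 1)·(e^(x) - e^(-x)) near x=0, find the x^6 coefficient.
Expand to order 6: (2·x - 1)·(e^(x) - e^(-x)) = x^6/30 - x^5/60 + 2·x^4/3 - x^3/3 + 4·x^2 - 2·x + O(x^7).
The coefficient of x^6 is 1/30.

Final answer: 1/30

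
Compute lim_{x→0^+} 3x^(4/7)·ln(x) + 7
The product is a 0·∞ indeterminate form at x → 0⁺.
Rewrite the product as 3·ln(x) / x^(-4/7) and apply L'Hôpital, or use the standard hierarchy x^(-4/7) ≫ |ln x| as x → 0⁺.
The indeterminate product → 0, so the limit = 7.

Final answer: 7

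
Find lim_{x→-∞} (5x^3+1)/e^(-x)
This is an ∞/∞ indeterminate form as x → -∞.
Compare growth rates of the dominant terms (exponentials ≫ polynomials ≫ logarithms), or apply L'Hôpital's rule; the quotient → 0.
Limit = 0.

Final answer: 0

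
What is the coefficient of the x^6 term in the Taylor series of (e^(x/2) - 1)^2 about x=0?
Expand to order 6: (e^(x/2) - 1)^2 = 31·x^6/23040 + x^5/128 + 7·x^4/192 + x^3/8 + x^2/4 + O(x^7).
The coefficient of x^6 is 31/23040.

Final answer: 31/23040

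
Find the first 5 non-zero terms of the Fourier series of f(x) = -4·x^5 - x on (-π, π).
(-962 - 8·π^4 + 160·π^2)·sin(x) + (-20·π^2 + 31 + 4·π^4)·sin(2·x) + (-8·π^4/3 - 374/81 + 160·π^2/27)·sin(3·x) + (-5·π^2/2 + 23/16 + 2·π^4)·sin(4·x) + (-8·π^4/5 - 442/625 + 32·π^2/25)·sin(5·x)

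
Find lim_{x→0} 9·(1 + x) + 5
Direct substitution at x = 0 gives 14.

Final answer: 14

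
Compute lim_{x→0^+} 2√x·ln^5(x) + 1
The product is a 0·∞ indeterminate form at x → 0⁺.
Rewrite the product as 2·ln^5(x) / x^(-1/2) and apply L'Hôpital, or use the standard hierarchy x^(-1/2) ≫ |ln x|^5 as x → 0⁺.
The indeterminate product → 0, so the limit = 1.

Final answer: 1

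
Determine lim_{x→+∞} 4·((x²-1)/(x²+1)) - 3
Evaluate the dominant behaviour as x → +∞; each term tends to a finite value or vanishes.
Limit = 1.

Final answer: 1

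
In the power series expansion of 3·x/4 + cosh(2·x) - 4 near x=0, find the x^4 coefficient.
Expand to order 4: 3·x/4 + cosh(2·x) - 4 = 2·x^4/3 + 2·x^2 + 3·x/4 - 3 + O(x^5).
The coefficient of x^4 is 2/3.

Final answer: 2/3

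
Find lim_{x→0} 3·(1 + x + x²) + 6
Direct substitution at x = 0 gives 9.

Final answer: 9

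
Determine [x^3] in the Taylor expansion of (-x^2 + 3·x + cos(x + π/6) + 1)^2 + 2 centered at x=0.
Expand to order 3: (-x^2 + 3·x + cos(x + π/6) + 1)^2 + 2 = x^3·(√(3)/2 + 1)^2·(5·(-1/(√(3)/2 + 1) - √(3)/(4·(√(3)/2 + 1)))/(√(3)/2 + 1) + 1/(6·(√(3)/2 + 1))) + x^2·(√(3)/2 + 1)^2·(-2/(√(3)/2 + 1) - √(3)/(2·(√(3)/2 + 1)) + 25/(4·(√(3)/2 + 1)^2)) + x·(5·√(3)/2 + 5) + 2 + (√(3)/2 + 1)^2 + O(x^4).
The coefficient of x^3 is (√(3)/2 + 1)^2·(5·(-1/(√(3)/2 + 1) - √(3)/(4·(√(3)/2 + 1)))/(√(3)/2 + 1) + 1/(6·(√(3)/2 + 1))).

Final answer: (√(3)/2 + 1)^2·(5·(-1/(√(3)/2 + 1) - √(3)/(4·(√(3)/2 + 1)))/(√(3)/2 + 1) + 1/(6·(√(3)/2 + 1)))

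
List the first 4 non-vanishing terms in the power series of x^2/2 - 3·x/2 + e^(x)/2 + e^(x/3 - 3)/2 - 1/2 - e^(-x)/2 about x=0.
x^3·(e^(-3)/324 + 1/6) + x^2·(e^(-3)/36 + 1/2) + x·(-1/2 + e^(-3)/6) - 1/2 + e^(-3)/2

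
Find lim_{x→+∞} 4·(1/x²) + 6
Evaluate the dominant behaviour as x → +∞; each term tends to a finite value or vanishes.
Limit = 6.

Final answer: 6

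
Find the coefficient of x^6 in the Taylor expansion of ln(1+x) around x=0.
Expand to order 6: ln(1+x) = -x^6/6 + x^5/5 - x^4/4 + x^3/3 - x^2/2 + x + O(x^7).
The coefficient of x^6 is -1/6.

Final answer: -1/6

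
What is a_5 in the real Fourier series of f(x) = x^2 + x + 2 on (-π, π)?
a_5 = (1/π) ∫_{-π}^{π} f(x)·cos(5x) dx.
Evaluate the integral (use parity and integration by parts as needed): a_5 = -4/25.

Final answer: -4/25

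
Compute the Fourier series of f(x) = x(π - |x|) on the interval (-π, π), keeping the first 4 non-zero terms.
8·sin(x)/π + 8·sin(3·x)/(27·π) + 8·sin(5·x)/(125·π) + 8·sin(7·x)/(343·π)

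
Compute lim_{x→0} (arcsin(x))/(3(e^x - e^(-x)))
Both numerator and denominator → 0 as x → 0; this is a 0/0 indeterminate form.
Expand each to leading order near x = 0: numerator ~ x, denominator ~ 6·x.
The limit of the ratio is 1/6.

Final answer: 1/6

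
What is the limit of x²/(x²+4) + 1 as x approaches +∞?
Evaluate the dominant behaviour as x → +∞; each term tends to a finite value or vanishes.
Limit = 2.

Final answer: 2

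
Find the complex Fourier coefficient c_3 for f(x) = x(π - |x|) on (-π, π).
Compute the real Fourier coefficients first: a_3 = 0, b_3 = 8/(27·π).
Then c_3 = (a_3 − i·b_3)/2 = -4·i/(27·π).

Final answer: -4·i/(27·π)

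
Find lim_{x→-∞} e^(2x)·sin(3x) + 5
Evaluate the dominant behaviour as x → -∞; each term tends to a finite value or vanishes.
Limit = 5.

Final answer: 5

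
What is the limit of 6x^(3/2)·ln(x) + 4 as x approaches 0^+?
The product is a 0·∞ indeterminate form at x → 0⁺.
Rewrite the product as 6·ln(x) / x^(-3/2) and apply L'Hôpital, or use the standard hierarchy x^(-3/2) ≫ |ln x| as x → 0⁺.
The indeterminate product → 0, so the limit = 4.

Final answer: 4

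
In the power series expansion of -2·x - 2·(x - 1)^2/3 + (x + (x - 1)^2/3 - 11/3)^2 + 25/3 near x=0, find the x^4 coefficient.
Expand to order 4: -2·x - 2·(x - 1)^2/3 + (x + (x - 1)^2/3 - 11/3)^2 + 25/3 = x^4/9 + 2·x^3/9 - 25·x^2/9 - 26·x/9 + 169/9 + O(x^5).
The coefficient of x^4 is 1/9.

Final answer: 1/9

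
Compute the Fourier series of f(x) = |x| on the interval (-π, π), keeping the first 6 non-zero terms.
-4·cos(x)/π - 4·cos(3·x)/(9·π) - 4·cos(5·x)/(25·π) - 4·cos(7·x)/(49·π) - 4·cos(9·x)/(81·π) + π/2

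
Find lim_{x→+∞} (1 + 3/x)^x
As x → +∞: this is the defining limit (1 + 3/x)^x → e^3.
Limit = e^(3).

Final answer: e^(3)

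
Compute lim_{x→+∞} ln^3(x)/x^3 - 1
The quotient is an ∞/∞ indeterminate form as x → +∞.
The polynomial denominator x^3 dominates the logarithmic numerator (any positive power of x ≫ ln^3(x) as x → ∞), so the quotient → 0.
Adding the constant: 0 - 1 = -1. Limit = -1.

Final answer: -1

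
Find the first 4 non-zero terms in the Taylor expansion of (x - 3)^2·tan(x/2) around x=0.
-x^4/4 + 7·x^3/8 - 3·x^2 + 9·x/2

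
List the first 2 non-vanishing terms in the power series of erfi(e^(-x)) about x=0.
-2·e·x/√(π) + erfi(1)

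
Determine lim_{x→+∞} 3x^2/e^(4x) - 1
The quotient is an ∞/∞ indeterminate form as x → +∞.
The exponential denominator e^(4x) dominates the polynomial numerator (e^x ≫ x^2 as x → ∞), so the quotient → 0.
Adding the constant: 0 - 1 = -1. Limit = -1.

Final answer: -1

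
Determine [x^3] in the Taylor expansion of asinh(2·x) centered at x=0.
Expand to order 3: asinh(2·x) = -4·x^3/3 + 2·x + O(x^4).
The coefficient of x^3 is -4/3.

Final answer: -4/3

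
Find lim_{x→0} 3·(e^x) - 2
Direct substitution at x = 0 gives 1.

Final answer: 1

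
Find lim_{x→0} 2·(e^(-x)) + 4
Direct substitution at x = 0 gives 6.

Final answer: 6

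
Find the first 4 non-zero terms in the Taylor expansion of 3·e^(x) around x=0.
x^3/2 + 3·x^2/2 + 3·x + 3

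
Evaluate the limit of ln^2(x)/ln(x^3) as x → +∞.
This is an ∞/∞ indeterminate form as x → +∞.
Write ln(x^3) = 3·ln(x), reducing the quotient to ln(x)/3 → ∞.
Limit = ∞.

Final answer: ∞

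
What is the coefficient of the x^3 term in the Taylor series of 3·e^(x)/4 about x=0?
Expand to order 3: 3·e^(x)/4 = x^3/8 + 3·x^2/8 + 3·x/4 + 3/4 + O(x^4).
The coefficient of x^3 is 1/8.

Final answer: 1/8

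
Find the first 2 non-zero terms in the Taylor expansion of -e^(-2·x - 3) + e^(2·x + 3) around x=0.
x·(2·e^(-3) + 2·e^(3)) - e^(-3) + e^(3)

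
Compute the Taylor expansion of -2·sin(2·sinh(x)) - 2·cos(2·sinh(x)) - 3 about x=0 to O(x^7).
-8·x^6/15 + 23·x^5/30 + 2·x^3 + 4·x^2 - 4·x - 5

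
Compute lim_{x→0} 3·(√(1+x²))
Direct substitution at x = 0 gives 3.

Final answer: 3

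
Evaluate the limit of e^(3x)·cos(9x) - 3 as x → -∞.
Evaluate the dominant behaviour as x → -∞; each term tends to a finite value or vanishes.
Limit = -3.

Final answer: -3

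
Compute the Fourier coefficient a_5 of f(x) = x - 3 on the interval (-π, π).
a_5 = (1/π) ∫_{-π}^{π} f(x)·cos(5x) dx.
Evaluate the integral (use parity and integration by parts as needed): a_5 = 0.

Final answer: 0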